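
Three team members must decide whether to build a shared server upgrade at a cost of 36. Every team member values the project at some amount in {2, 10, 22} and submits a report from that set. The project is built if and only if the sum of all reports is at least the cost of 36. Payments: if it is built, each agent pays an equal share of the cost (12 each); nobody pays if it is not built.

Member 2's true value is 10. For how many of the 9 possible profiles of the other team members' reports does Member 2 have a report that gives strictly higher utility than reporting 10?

2

Others report (10, 22): truth gives -2; report 2 gives 0 > -2. Violating.
Others report (22, 10): truth gives -2; report 2 gives 0 > -2. Violating.
Others report (2, 2): truth gives 0; no alternative beats it.
Others report (2, 10): truth gives 0; no alternative beats it.
(Checking all 9 profiles: 2 have a profitable deviation, 7 do not.)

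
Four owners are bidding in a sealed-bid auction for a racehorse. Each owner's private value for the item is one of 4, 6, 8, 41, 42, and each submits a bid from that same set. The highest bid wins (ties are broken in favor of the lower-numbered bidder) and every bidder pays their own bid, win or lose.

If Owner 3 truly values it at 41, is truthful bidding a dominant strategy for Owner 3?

Consider the case where Owner 1 bids 4, Owner 2 bids 4 and Owner 4 bids 4.
Truthful bid 41: wins, pays 41, utility 41 - 41 = 0.
Bid 6 instead: wins, pays 6, utility 41 - 6 = 35.
Since 35 > 0, bidding 6 is strictly better here, so truthful bidding is not dominant.

No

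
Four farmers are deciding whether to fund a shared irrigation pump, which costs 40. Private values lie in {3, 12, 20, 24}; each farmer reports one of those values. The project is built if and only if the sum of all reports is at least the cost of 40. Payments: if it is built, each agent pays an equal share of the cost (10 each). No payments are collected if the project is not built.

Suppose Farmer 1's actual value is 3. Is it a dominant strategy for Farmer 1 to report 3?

Check each profile of the others' reports and compare truth against every alternative report.
Others report (3, 3, 24): truth gives 0, best alternative gives -7.
Others report (3, 12, 20): truth gives 0, best alternative gives -7.
Others report (3, 20, 12): truth gives 0, best alternative gives -7.
Others report (3, 24, 3): truth gives 0, best alternative gives -7.
Others report (12, 3, 20): truth gives 0, best alternative gives -7.
Others report (12, 12, 12): truth gives 0, best alternative gives -7.
(Remaining 58 profiles checked similarly; truth is weakly best in each.)
In every case the truthful report is at least as good as any alternative, so it is a dominant strategy.

Yes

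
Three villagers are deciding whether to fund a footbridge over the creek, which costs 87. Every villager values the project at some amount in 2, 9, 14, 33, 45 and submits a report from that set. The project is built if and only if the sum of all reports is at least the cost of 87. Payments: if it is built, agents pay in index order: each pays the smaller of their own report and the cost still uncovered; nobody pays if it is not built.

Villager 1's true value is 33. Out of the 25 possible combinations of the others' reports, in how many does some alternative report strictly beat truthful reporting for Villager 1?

3

Others report (33, 45): truth gives 0; report 9 gives 24 > 0. Violating.
Others report (45, 33): truth gives 0; report 9 gives 24 > 0. Violating.
Others report (45, 45): truth gives 0; report 2 gives 31 > 0. Violating.
Others report (2, 2): truth gives 0; no alternative beats it.
Others report (2, 9): truth gives 0; no alternative beats it.
(Checking all 25 profiles: 3 have a profitable deviation, 22 do not.)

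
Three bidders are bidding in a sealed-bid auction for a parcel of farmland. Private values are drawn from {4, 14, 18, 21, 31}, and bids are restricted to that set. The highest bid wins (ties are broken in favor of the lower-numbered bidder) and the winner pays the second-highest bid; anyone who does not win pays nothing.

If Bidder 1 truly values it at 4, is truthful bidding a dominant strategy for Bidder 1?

Yes

Check each profile of the others' bids and compare truth against every alternative bid.
Others bid (4, 14): truth gives 0, best alternative gives -10.
Others bid (14, 4): truth gives 0, best alternative gives -10.
Others bid (14, 14): truth gives 0, best alternative gives -10.
Others bid (4, 4): truth gives 0, best alternative gives 0.
Others bid (4, 18): truth gives 0, best alternative gives 0.
Others bid (4, 21): truth gives 0, best alternative gives 0.
(Remaining 19 profiles checked similarly; truth is weakly best in each.)
In every case the truthful bid is at least as good as any alternative, so it is a dominant strategy.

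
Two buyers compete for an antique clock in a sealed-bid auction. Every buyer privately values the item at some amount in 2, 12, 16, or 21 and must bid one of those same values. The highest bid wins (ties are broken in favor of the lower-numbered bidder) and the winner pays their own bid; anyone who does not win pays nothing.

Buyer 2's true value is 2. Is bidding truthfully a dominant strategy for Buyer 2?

Yes

Check each profile of the others' bids and compare truth against every alternative bid.
Others bid (2): truth gives 0, best alternative gives -10.
Others bid (12): truth gives 0, best alternative gives 0.
Others bid (16): truth gives 0, best alternative gives 0.
Others bid (21): truth gives 0, best alternative gives 0.
In every case the truthful bid is at least as good as any alternative, so it is a dominant strategy.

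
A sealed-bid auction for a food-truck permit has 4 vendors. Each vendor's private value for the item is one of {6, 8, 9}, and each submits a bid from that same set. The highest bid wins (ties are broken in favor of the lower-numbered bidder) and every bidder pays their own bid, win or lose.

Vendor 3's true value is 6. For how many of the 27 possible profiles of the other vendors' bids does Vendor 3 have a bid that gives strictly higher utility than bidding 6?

Others bid (6, 6, 6): truth gives -6; bid 8 gives -2 > -6. Violating.
Others bid (6, 6, 8): truth gives -6; bid 8 gives -2 > -6. Violating.
Others bid (6, 6, 9): truth gives -6; bid 9 gives -3 > -6. Violating.
Others bid (6, 8, 6): truth gives -6; bid 9 gives -3 > -6. Violating.
Others bid (6, 9, 6): truth gives -6; no alternative beats it.
Others bid (6, 9, 8): truth gives -6; no alternative beats it.
(Checking all 27 profiles: 12 have a profitable deviation, 15 do not.)

12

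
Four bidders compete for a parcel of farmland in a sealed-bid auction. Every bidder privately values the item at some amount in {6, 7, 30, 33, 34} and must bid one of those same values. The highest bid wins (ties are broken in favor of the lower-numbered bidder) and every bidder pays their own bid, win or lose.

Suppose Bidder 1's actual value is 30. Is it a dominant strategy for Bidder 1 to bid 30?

No

Consider the case where Bidder 2 bids 6, Bidder 3 bids 6 and Bidder 4 bids 6.
Truthful bid 30: wins, pays 30, utility 30 - 30 = 0.
Bid 6 instead: wins, pays 6, utility 30 - 6 = 24.
Since 24 > 0, bidding 6 is strictly better here, so truthful bidding is not dominant.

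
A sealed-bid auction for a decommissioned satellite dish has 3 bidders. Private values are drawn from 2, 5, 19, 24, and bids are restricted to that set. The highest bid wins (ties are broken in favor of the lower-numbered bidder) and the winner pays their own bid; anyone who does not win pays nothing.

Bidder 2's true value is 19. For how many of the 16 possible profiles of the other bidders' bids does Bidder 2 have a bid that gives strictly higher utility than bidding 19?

Others bid (2, 2): truth gives 0; bid 5 gives 14 > 0. Violating.
Others bid (2, 5): truth gives 0; bid 5 gives 14 > 0. Violating.
Others bid (2, 19): truth gives 0; no alternative beats it.
Others bid (2, 24): truth gives 0; no alternative beats it.
(Checking all 16 profiles: 2 have a profitable deviation, 14 do not.)

2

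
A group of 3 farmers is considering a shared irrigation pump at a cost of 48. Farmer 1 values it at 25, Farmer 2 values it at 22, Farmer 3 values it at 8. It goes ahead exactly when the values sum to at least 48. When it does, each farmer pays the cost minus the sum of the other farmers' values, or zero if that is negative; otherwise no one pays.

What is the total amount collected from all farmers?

34

Total value 55 ≥ cost 48, so it is built.
Farmer 1: others sum to 30; max(0, 48 - 30) = 18.
Farmer 2: others sum to 33; max(0, 48 - 33) = 15.
Farmer 3: others sum to 47; max(0, 48 - 47) = 1.
Total collected = 18 + 15 + 1 = 34.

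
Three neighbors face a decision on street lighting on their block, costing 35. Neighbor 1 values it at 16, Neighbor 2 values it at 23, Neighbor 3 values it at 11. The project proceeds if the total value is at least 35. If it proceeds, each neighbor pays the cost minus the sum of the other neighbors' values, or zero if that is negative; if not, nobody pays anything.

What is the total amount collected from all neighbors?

Total value 50 ≥ cost 35, so it is built.
Neighbor 1: others sum to 34; max(0, 35 - 34) = 1.
Neighbor 2: others sum to 27; max(0, 35 - 27) = 8.
Neighbor 3: others sum to 39; max(0, 35 - 39) = 0.
Total collected = 1 + 8 + 0 = 9.

9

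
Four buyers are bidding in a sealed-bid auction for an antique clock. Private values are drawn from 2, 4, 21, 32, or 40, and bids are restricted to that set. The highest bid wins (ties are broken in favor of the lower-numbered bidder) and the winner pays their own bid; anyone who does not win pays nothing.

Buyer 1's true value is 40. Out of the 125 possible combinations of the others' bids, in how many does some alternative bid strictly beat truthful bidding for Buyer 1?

64

Others bid (2, 2, 2): truth gives 0; bid 2 gives 38 > 0. Violating.
Others bid (2, 2, 4): truth gives 0; bid 4 gives 36 > 0. Violating.
Others bid (2, 2, 21): truth gives 0; bid 21 gives 19 > 0. Violating.
Others bid (2, 2, 32): truth gives 0; bid 32 gives 8 > 0. Violating.
Others bid (2, 2, 40): truth gives 0; no alternative beats it.
Others bid (2, 4, 40): truth gives 0; no alternative beats it.
(Checking all 125 profiles: 64 have a profitable deviation, 61 do not.)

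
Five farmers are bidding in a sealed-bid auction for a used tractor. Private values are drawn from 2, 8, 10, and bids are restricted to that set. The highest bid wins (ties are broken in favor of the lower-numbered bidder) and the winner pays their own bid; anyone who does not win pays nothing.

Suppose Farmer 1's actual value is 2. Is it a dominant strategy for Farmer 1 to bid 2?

Check each profile of the others' bids and compare truth against every alternative bid.
Others bid (2, 2, 2, 2): truth gives 0, best alternative gives -6.
Others bid (2, 2, 2, 8): truth gives 0, best alternative gives -6.
Others bid (2, 2, 8, 2): truth gives 0, best alternative gives -6.
Others bid (2, 2, 8, 8): truth gives 0, best alternative gives -6.
Others bid (2, 8, 2, 2): truth gives 0, best alternative gives -6.
Others bid (2, 8, 2, 8): truth gives 0, best alternative gives -6.
(Remaining 75 profiles checked similarly; truth is weakly best in each.)
In every case the truthful bid is at least as good as any alternative, so it is a dominant strategy.

Yes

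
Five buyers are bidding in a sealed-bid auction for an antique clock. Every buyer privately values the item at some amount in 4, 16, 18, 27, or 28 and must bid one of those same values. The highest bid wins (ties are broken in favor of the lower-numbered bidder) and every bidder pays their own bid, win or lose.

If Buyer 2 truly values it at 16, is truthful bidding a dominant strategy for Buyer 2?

No

Consider the case where Buyer 1 bids 4, Buyer 3 bids 4, Buyer 4 bids 4 and Buyer 5 bids 18.
Truthful bid 16: loses but pays 16, utility -16.
Bid 4 instead: loses but pays 4, utility -4.
Since -4 > -16, bidding 4 is strictly better here, so truthful bidding is not dominant.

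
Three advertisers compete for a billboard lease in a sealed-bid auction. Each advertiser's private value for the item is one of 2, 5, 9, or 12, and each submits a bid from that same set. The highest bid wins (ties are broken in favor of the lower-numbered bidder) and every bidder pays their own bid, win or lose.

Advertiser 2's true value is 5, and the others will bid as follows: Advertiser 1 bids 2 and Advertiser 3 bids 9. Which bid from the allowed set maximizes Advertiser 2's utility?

Bid 2: loses but pays 2, utility -2.
Bid 5: loses but pays 5, utility -5.
Bid 9: wins, pays 9, utility 5 - 9 = -4.
Bid 12: wins, pays 12, utility 5 - 12 = -7.
The best choice is 2 with utility -2.

2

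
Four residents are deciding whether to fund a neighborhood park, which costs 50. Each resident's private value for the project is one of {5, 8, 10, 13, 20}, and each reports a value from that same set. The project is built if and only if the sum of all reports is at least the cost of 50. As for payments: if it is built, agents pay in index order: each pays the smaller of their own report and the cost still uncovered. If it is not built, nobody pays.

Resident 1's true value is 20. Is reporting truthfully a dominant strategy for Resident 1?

Consider the case where Resident 2 reports 5, Resident 3 reports 13 and Resident 4 reports 20.
Truthful report 20: project built, pays 20, utility 20 - 20 = 0.
Report 13 instead: project built, pays 13, utility 20 - 13 = 7.
Since 7 > 0, reporting 13 is strictly better here, so truthful reporting is not dominant.

No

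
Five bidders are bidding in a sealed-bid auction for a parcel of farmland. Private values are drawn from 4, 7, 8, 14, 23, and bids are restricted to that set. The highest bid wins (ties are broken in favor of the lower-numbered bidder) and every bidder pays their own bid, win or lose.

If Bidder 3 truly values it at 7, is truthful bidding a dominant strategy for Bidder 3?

No

Consider the case where Bidder 1 bids 4, Bidder 2 bids 4, Bidder 4 bids 4 and Bidder 5 bids 8.
Truthful bid 7: loses but pays 7, utility -7.
Bid 4 instead: loses but pays 4, utility -4.
Since -4 > -7, bidding 4 is strictly better here, so truthful bidding is not dominant.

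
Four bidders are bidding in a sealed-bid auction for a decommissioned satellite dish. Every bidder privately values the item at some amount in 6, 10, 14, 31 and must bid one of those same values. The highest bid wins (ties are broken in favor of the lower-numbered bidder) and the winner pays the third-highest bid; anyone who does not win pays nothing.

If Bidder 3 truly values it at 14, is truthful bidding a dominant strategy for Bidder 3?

No

Consider the case where Bidder 1 bids 6, Bidder 2 bids 6 and Bidder 4 bids 31.
Truthful bid 14: loses, pays 0, utility 0.
Bid 31 instead: wins, pays 6, utility 14 - 6 = 8.
Since 8 > 0, bidding 31 is strictly better here, so truthful bidding is not dominant.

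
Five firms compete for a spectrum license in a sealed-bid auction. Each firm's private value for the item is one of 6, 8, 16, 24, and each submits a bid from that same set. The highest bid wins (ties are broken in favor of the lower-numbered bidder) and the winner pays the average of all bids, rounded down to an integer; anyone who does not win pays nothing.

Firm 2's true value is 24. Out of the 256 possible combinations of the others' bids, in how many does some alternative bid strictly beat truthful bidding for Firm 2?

54

Others bid (6, 6, 6, 6): truth gives 15; bid 8 gives 18 > 15. Violating.
Others bid (6, 6, 6, 8): truth gives 14; bid 8 gives 18 > 14. Violating.
Others bid (6, 6, 6, 16): truth gives 13; bid 16 gives 14 > 13. Violating.
Others bid (6, 6, 8, 6): truth gives 14; bid 8 gives 18 > 14. Violating.
Others bid (6, 6, 6, 24): truth gives 11; no alternative beats it.
Others bid (6, 6, 8, 24): truth gives 11; no alternative beats it.
(Checking all 256 profiles: 54 have a profitable deviation, 202 do not.)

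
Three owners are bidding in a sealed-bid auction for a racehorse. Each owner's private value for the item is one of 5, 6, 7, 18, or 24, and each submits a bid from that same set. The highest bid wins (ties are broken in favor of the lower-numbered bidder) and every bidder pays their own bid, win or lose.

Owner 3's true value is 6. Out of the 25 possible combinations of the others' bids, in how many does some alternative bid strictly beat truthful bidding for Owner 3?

Others bid (5, 6): truth gives -6; bid 7 gives -1 > -6. Violating.
Others bid (5, 7): truth gives -6; bid 5 gives -5 > -6. Violating.
Others bid (5, 18): truth gives -6; bid 5 gives -5 > -6. Violating.
Others bid (5, 24): truth gives -6; bid 5 gives -5 > -6. Violating.
Others bid (5, 5): truth gives 0; no alternative beats it.
(Checking all 25 profiles: 24 have a profitable deviation, 1 does not.)

24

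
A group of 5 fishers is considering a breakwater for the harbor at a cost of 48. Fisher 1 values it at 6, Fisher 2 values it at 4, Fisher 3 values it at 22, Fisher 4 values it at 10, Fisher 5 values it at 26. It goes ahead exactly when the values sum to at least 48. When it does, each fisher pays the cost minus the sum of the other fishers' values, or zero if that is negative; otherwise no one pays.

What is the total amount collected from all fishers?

8

Total value 68 ≥ cost 48, so it is built.
Fisher 1: others sum to 62; max(0, 48 - 62) = 0.
Fisher 2: others sum to 64; max(0, 48 - 64) = 0.
Fisher 3: others sum to 46; max(0, 48 - 46) = 2.
Fisher 4: others sum to 58; max(0, 48 - 58) = 0.
Fisher 5: others sum to 42; max(0, 48 - 42) = 6.
Total collected = 0 + 0 + 2 + 0 + 6 = 8.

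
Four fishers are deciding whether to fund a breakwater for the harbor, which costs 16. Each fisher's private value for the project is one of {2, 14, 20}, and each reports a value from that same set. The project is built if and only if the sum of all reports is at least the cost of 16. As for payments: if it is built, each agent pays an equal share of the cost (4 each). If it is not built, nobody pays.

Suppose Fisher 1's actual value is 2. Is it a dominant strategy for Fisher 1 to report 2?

Yes

Check each profile of the others' reports and compare truth against every alternative report.
Others report (2, 2, 2): truth gives 0, best alternative gives -2.
Others report (2, 2, 14): truth gives -2, best alternative gives -2.
Others report (2, 2, 20): truth gives -2, best alternative gives -2.
Others report (2, 14, 2): truth gives -2, best alternative gives -2.
Others report (2, 14, 14): truth gives -2, best alternative gives -2.
Others report (2, 14, 20): truth gives -2, best alternative gives -2.
(Remaining 21 profiles checked similarly; truth is weakly best in each.)
In every case the truthful report is at least as good as any alternative, so it is a dominant strategy.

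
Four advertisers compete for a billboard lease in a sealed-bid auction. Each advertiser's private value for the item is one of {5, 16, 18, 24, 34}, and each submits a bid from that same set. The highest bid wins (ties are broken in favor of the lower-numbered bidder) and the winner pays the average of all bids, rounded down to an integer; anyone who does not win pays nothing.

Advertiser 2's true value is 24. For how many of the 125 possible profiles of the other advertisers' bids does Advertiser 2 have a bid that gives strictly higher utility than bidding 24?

Others bid (5, 5, 5): truth gives 15; bid 16 gives 17 > 15. Violating.
Others bid (5, 5, 16): truth gives 12; bid 16 gives 14 > 12. Violating.
Others bid (5, 5, 18): truth gives 11; bid 18 gives 13 > 11. Violating.
Others bid (5, 5, 34): truth gives 0; bid 34 gives 5 > 0. Violating.
Others bid (5, 5, 24): truth gives 10; no alternative beats it.
Others bid (5, 16, 24): truth gives 7; no alternative beats it.
(Checking all 125 profiles: 39 have a profitable deviation, 86 do not.)

39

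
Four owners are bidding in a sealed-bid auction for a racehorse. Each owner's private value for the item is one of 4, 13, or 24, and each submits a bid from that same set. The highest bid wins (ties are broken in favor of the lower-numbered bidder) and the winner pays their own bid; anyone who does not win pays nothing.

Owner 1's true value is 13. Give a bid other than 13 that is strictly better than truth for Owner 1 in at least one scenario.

4

Suppose Owner 2 bids 4, Owner 3 bids 4 and Owner 4 bids 4.
Bid 13: wins, pays 13, utility 13 - 13 = 0.
Bid 4: wins, pays 4, utility 13 - 4 = 9.
So bidding 4 beats truth here (9 > 0).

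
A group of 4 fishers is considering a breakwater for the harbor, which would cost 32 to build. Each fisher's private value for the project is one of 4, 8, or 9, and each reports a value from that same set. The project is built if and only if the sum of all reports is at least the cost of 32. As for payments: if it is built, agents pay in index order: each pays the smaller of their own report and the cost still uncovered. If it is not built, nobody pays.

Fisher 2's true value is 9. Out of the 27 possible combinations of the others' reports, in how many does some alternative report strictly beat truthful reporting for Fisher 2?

8

Others report (8, 8, 8): truth gives 0; report 8 gives 1 > 0. Violating.
Others report (8, 8, 9): truth gives 0; report 8 gives 1 > 0. Violating.
Others report (8, 9, 8): truth gives 0; report 8 gives 1 > 0. Violating.
Others report (8, 9, 9): truth gives 0; report 8 gives 1 > 0. Violating.
Others report (4, 4, 4): truth gives 0; no alternative beats it.
Others report (4, 4, 8): truth gives 0; no alternative beats it.
(Checking all 27 profiles: 8 have a profitable deviation, 19 do not.)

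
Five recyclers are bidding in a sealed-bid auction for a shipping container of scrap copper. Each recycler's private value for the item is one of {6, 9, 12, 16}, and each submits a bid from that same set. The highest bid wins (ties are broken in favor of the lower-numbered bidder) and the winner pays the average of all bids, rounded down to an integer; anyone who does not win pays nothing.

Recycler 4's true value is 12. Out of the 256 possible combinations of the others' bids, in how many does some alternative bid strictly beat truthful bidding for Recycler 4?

Others bid (6, 6, 6, 6): truth gives 5; bid 9 gives 6 > 5. Violating.
Others bid (6, 6, 6, 16): truth gives 0; bid 16 gives 2 > 0. Violating.
Others bid (6, 6, 9, 16): truth gives 0; bid 16 gives 2 > 0. Violating.
Others bid (6, 6, 12, 6): truth gives 0; bid 16 gives 3 > 0. Violating.
Others bid (6, 6, 6, 9): truth gives 5; no alternative beats it.
Others bid (6, 6, 6, 12): truth gives 4; no alternative beats it.
(Checking all 256 profiles: 70 have a profitable deviation, 186 do not.)

70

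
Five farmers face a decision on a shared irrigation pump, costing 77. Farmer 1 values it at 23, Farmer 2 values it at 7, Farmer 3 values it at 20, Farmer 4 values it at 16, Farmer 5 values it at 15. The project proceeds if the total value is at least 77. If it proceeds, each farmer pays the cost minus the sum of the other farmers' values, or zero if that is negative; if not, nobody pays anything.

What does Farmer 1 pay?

19

Total value 81 ≥ cost 77, so the project is built.
The other farmers' values sum to 58.
Cost minus that sum is 77 - 58 = 19.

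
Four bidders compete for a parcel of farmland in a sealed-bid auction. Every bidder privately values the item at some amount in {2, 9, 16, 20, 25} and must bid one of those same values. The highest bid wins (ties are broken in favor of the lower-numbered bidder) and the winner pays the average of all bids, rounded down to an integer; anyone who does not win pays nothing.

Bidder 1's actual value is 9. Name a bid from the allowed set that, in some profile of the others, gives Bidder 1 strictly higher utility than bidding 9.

2

Suppose Bidder 2 bids 2, Bidder 3 bids 2 and Bidder 4 bids 2.
Bid 9: wins, pays 3, utility 9 - 3 = 6.
Bid 2: wins, pays 2, utility 9 - 2 = 7.
So bidding 2 beats truth here (7 > 6).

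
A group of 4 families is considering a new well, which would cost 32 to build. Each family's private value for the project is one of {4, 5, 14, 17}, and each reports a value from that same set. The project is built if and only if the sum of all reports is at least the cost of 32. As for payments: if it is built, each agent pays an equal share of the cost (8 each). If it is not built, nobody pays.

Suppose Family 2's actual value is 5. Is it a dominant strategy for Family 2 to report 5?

Consider the case where Family 1 reports 5, Family 3 reports 5 and Family 4 reports 17.
Truthful report 5: project built, pays 8, utility 5 - 8 = -3.
Report 4 instead: project not built, utility 0.
Since 0 > -3, reporting 4 is strictly better here, so truthful reporting is not dominant.

No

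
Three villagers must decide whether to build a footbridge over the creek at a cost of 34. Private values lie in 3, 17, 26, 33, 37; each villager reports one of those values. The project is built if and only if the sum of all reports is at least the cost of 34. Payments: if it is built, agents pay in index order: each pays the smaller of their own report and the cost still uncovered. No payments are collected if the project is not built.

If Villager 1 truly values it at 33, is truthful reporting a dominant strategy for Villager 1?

No

Consider the case where Villager 2 reports 3 and Villager 3 reports 17.
Truthful report 33: project built, pays 33, utility 33 - 33 = 0.
Report 17 instead: project built, pays 17, utility 33 - 17 = 16.
Since 16 > 0, reporting 17 is strictly better here, so truthful reporting is not dominant.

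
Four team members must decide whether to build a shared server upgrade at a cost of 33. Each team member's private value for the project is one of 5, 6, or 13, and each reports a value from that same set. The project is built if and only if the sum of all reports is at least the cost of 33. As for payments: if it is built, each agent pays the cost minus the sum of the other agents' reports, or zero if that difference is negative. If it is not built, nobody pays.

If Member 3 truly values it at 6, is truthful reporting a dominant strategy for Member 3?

Check each profile of the others' reports and compare truth against every alternative report.
Others report (13, 13, 13): truth gives 6, best alternative gives 6.
Others report (6, 13, 13): truth gives 5, best alternative gives 5.
Others report (13, 6, 13): truth gives 5, best alternative gives 5.
Others report (13, 13, 6): truth gives 5, best alternative gives 5.
Others report (5, 13, 13): truth gives 4, best alternative gives 4.
Others report (13, 5, 13): truth gives 4, best alternative gives 4.
(Remaining 21 profiles checked similarly; truth is weakly best in each.)
In every case the truthful report is at least as good as any alternative, so it is a dominant strategy.

Yes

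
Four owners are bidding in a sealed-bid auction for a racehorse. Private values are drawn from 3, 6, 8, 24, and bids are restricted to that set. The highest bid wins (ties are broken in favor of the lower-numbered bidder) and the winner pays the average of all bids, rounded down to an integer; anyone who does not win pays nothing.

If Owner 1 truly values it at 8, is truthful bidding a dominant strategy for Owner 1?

Consider the case where Owner 2 bids 3, Owner 3 bids 3 and Owner 4 bids 3.
Truthful bid 8: wins, pays 4, utility 8 - 4 = 4.
Bid 3 instead: wins, pays 3, utility 8 - 3 = 5.
Since 5 > 4, bidding 3 is strictly better here, so truthful bidding is not dominant.

No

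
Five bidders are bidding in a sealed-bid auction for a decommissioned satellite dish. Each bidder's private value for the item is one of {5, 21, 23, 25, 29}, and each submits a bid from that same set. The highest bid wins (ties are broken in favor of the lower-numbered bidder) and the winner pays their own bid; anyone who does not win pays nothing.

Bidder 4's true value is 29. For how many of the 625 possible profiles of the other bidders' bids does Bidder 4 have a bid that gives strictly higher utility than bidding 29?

108

Others bid (5, 5, 5, 5): truth gives 0; bid 21 gives 8 > 0. Violating.
Others bid (5, 5, 5, 21): truth gives 0; bid 21 gives 8 > 0. Violating.
Others bid (5, 5, 5, 23): truth gives 0; bid 23 gives 6 > 0. Violating.
Others bid (5, 5, 5, 25): truth gives 0; bid 25 gives 4 > 0. Violating.
Others bid (5, 5, 5, 29): truth gives 0; no alternative beats it.
Others bid (5, 5, 21, 29): truth gives 0; no alternative beats it.
(Checking all 625 profiles: 108 have a profitable deviation, 517 do not.)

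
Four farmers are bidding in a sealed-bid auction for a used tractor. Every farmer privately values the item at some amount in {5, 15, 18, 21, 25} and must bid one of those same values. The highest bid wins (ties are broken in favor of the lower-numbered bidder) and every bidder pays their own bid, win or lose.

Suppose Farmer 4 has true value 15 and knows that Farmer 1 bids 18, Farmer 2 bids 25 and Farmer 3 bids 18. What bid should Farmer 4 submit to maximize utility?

Bid 5: loses but pays 5, utility -5.
Bid 15: loses but pays 15, utility -15.
Bid 18: loses but pays 18, utility -18.
Bid 21: loses but pays 21, utility -21.
Bid 25: loses but pays 25, utility -25.
The best choice is 5 with utility -5.

5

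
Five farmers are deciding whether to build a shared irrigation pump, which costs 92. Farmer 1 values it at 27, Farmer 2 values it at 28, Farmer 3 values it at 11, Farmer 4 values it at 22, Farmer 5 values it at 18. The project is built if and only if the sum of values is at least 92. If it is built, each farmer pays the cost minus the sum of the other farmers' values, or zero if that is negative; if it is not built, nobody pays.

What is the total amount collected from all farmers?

39

Total value 106 ≥ cost 92, so it is built.
Farmer 1: others sum to 79; max(0, 92 - 79) = 13.
Farmer 2: others sum to 78; max(0, 92 - 78) = 14.
Farmer 3: others sum to 95; max(0, 92 - 95) = 0.
Farmer 4: others sum to 84; max(0, 92 - 84) = 8.
Farmer 5: others sum to 88; max(0, 92 - 88) = 4.
Total collected = 13 + 14 + 0 + 8 + 4 = 39.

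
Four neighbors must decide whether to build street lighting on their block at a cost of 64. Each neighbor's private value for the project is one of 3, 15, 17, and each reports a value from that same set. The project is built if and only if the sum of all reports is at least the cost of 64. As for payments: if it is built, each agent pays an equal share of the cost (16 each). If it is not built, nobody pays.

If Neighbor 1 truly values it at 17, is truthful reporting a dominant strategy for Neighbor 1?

Check each profile of the others' reports and compare truth against every alternative report.
Others report (15, 15, 17): truth gives 1, best alternative gives 0.
Others report (15, 17, 15): truth gives 1, best alternative gives 0.
Others report (17, 15, 15): truth gives 1, best alternative gives 0.
Others report (15, 17, 17): truth gives 1, best alternative gives 1.
Others report (17, 15, 17): truth gives 1, best alternative gives 1.
Others report (17, 17, 15): truth gives 1, best alternative gives 1.
(Remaining 21 profiles checked similarly; truth is weakly best in each.)
In every case the truthful report is at least as good as any alternative, so it is a dominant strategy.

Yes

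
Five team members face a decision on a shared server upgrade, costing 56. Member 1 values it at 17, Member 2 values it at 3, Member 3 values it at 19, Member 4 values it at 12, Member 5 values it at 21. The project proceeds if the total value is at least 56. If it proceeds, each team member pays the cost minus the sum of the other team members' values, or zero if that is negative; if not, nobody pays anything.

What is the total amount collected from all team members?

Total value 72 ≥ cost 56, so it is built.
Member 1: others sum to 55; max(0, 56 - 55) = 1.
Member 2: others sum to 69; max(0, 56 - 69) = 0.
Member 3: others sum to 53; max(0, 56 - 53) = 3.
Member 4: others sum to 60; max(0, 56 - 60) = 0.
Member 5: others sum to 51; max(0, 56 - 51) = 5.
Total collected = 1 + 0 + 3 + 0 + 5 = 9.

9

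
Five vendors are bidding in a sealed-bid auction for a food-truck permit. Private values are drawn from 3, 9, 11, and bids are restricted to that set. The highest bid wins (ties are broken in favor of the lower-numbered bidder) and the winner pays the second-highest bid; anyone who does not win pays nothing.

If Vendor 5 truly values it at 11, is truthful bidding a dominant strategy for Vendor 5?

Check each profile of the others' bids and compare truth against every alternative bid.
Others bid (3, 3, 3, 9): truth gives 2, best alternative gives 0.
Others bid (3, 3, 9, 3): truth gives 2, best alternative gives 0.
Others bid (3, 3, 9, 9): truth gives 2, best alternative gives 0.
Others bid (3, 9, 3, 3): truth gives 2, best alternative gives 0.
Others bid (3, 9, 3, 9): truth gives 2, best alternative gives 0.
Others bid (3, 9, 9, 3): truth gives 2, best alternative gives 0.
(Remaining 75 profiles checked similarly; truth is weakly best in each.)
In every case the truthful bid is at least as good as any alternative, so it is a dominant strategy.

Yes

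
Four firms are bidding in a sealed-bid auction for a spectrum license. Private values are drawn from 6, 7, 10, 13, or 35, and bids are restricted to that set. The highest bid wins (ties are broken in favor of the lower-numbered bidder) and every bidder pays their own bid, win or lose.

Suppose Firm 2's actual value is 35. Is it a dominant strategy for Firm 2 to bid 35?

No

Consider the case where Firm 1 bids 6, Firm 3 bids 6 and Firm 4 bids 6.
Truthful bid 35: wins, pays 35, utility 35 - 35 = 0.
Bid 7 instead: wins, pays 7, utility 35 - 7 = 28.
Since 28 > 0, bidding 7 is strictly better here, so truthful bidding is not dominant.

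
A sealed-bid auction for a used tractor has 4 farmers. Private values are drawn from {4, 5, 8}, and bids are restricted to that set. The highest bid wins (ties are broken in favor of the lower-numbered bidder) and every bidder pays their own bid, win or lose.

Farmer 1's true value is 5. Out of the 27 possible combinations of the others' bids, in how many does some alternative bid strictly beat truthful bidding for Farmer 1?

20

Others bid (4, 4, 4): truth gives 0; bid 4 gives 1 > 0. Violating.
Others bid (4, 4, 8): truth gives -5; bid 8 gives -3 > -5. Violating.
Others bid (4, 5, 8): truth gives -5; bid 8 gives -3 > -5. Violating.
Others bid (4, 8, 4): truth gives -5; bid 8 gives -3 > -5. Violating.
Others bid (4, 4, 5): truth gives 0; no alternative beats it.
Others bid (4, 5, 4): truth gives 0; no alternative beats it.
(Checking all 27 profiles: 20 have a profitable deviation, 7 do not.)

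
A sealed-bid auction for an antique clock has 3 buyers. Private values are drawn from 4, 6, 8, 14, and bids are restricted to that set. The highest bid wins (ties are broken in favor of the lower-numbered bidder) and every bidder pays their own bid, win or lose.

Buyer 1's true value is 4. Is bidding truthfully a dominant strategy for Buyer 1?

Consider the case where Buyer 2 bids 4 and Buyer 3 bids 6.
Truthful bid 4: loses but pays 4, utility -4.
Bid 6 instead: wins, pays 6, utility 4 - 6 = -2.
Since -2 > -4, bidding 6 is strictly better here, so truthful bidding is not dominant.

No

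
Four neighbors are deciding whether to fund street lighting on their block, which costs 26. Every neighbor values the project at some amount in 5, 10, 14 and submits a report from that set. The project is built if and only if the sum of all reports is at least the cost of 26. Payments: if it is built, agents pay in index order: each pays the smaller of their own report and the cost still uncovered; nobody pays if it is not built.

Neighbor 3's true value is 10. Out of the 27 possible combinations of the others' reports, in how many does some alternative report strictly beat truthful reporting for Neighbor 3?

14

Others report (5, 5, 14): truth gives 0; report 5 gives 5 > 0. Violating.
Others report (5, 10, 10): truth gives 0; report 5 gives 5 > 0. Violating.
Others report (5, 10, 14): truth gives 0; report 5 gives 5 > 0. Violating.
Others report (5, 14, 5): truth gives 3; report 5 gives 5 > 3. Violating.
Others report (5, 5, 5): truth gives 0; no alternative beats it.
Others report (5, 5, 10): truth gives 0; no alternative beats it.
(Checking all 27 profiles: 14 have a profitable deviation, 13 do not.)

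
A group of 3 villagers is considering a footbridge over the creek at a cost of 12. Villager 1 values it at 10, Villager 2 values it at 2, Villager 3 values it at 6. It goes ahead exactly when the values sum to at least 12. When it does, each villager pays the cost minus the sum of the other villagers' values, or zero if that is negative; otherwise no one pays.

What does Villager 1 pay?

4

Total value 18 ≥ cost 12, so the project is built.
The other villagers' values sum to 8.
Cost minus that sum is 12 - 8 = 4.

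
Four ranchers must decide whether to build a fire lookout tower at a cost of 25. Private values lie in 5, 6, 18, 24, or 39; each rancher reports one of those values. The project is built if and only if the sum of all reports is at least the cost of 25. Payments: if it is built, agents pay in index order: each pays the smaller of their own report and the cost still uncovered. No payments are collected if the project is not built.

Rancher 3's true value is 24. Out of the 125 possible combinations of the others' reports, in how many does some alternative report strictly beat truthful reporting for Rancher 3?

12

Others report (5, 5, 18): truth gives 9; report 5 gives 19 > 9. Violating.
Others report (5, 5, 24): truth gives 9; report 5 gives 19 > 9. Violating.
Others report (5, 5, 39): truth gives 9; report 5 gives 19 > 9. Violating.
Others report (5, 6, 18): truth gives 10; report 5 gives 19 > 10. Violating.
Others report (5, 5, 5): truth gives 9; no alternative beats it.
Others report (5, 5, 6): truth gives 9; no alternative beats it.
(Checking all 125 profiles: 12 have a profitable deviation, 113 do not.)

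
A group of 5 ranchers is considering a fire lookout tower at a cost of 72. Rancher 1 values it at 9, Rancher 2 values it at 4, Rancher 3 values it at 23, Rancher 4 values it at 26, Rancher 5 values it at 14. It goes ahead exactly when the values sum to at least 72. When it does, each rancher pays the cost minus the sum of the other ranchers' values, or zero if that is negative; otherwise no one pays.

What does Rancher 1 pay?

5

Total value 76 ≥ cost 72, so the project is built.
The other ranchers' values sum to 67.
Cost minus that sum is 72 - 67 = 5.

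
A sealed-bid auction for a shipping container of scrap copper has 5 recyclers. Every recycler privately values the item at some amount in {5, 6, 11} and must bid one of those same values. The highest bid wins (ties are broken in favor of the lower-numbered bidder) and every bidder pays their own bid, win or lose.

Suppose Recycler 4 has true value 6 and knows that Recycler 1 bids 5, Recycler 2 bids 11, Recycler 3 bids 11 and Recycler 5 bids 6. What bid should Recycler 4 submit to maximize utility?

Bid 5: loses but pays 5, utility -5.
Bid 6: loses but pays 6, utility -6.
Bid 11: loses but pays 11, utility -11.
The best choice is 5 with utility -5.

5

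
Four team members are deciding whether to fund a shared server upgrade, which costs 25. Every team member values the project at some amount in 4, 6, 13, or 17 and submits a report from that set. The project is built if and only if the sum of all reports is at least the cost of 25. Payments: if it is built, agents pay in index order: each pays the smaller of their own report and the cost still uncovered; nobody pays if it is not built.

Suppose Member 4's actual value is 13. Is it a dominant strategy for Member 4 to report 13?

Yes

Check each profile of the others' reports and compare truth against every alternative report.
Others report (4, 4, 17): truth gives 13, best alternative gives 13.
Others report (4, 6, 17): truth gives 13, best alternative gives 13.
Others report (4, 13, 13): truth gives 13, best alternative gives 13.
Others report (4, 13, 17): truth gives 13, best alternative gives 13.
Others report (4, 17, 4): truth gives 13, best alternative gives 13.
Others report (4, 17, 6): truth gives 13, best alternative gives 13.
(Remaining 58 profiles checked similarly; truth is weakly best in each.)
In every case the truthful report is at least as good as any alternative, so it is a dominant strategy.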